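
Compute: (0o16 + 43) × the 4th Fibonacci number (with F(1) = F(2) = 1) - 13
Convert 0o16 (octal) → 1×8 + 6 = 14 (decimal)
Convert the 4th Fibonacci number (with F(1) = F(2) = 1) (Fibonacci index) → 1, 1, 2, 3 → 3 (decimal)
Expression in decimal: (14 + 43) × 3 - 13
Parentheses first: 14 + 43 = 57
Multiply: 57 × 3 = 171
Subtract: 171 - 13 = 158
158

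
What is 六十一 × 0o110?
Convert 六十一 (Chinese numeral) → 6×10 + 1 = 61 (decimal)
Convert 0o110 (octal) → 1×64 + 1×8 = 72 (decimal)
Compute 61 × 72 = 4392
4392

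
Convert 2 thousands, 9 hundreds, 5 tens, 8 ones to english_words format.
Convert 2 thousands, 9 hundreds, 5 tens, 8 ones (place-value notation) → 2×1000 + 9×100 + 5×10 + 8 = 2958 (decimal)
Convert 2958 (decimal) → 2958 = 2×1000 + 9×100 + 58 → two thousand nine hundred fifty-eight (English words)
two thousand nine hundred fifty-eight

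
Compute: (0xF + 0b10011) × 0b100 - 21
Convert 0xF (hexadecimal) → 15 (decimal)
Convert 0b10011 (binary) → 16 + 2 + 1 = 19 (decimal)
Convert 0b100 (binary) → 4 (decimal)
Expression in decimal: (15 + 19) × 4 - 21
Parentheses first: 15 + 19 = 34
Multiply: 34 × 4 = 136
Subtract: 136 - 21 = 115
115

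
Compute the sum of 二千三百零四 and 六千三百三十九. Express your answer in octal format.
Convert 二千三百零四 (Chinese numeral) → 2×1000 + 3×100 + 4 = 2304 (decimal)
Convert 六千三百三十九 (Chinese numeral) → 6×1000 + 3×100 + 3×10 + 9 = 6339 (decimal)
Compute 2304 + 6339 = 8643
Convert 8643 (decimal) → 8643 = 2×4096 + 7×64 + 3 → 0o20703 (octal)
0o20703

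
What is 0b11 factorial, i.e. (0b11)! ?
Convert 0b11 (binary) → 2 + 1 = 3 (decimal)
Compute 3! = 6
6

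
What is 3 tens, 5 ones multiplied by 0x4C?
Convert 3 tens, 5 ones (place-value notation) → 3×10 + 5 = 35 (decimal)
Convert 0x4C (hexadecimal) → 4×16 + 12 = 76 (decimal)
Compute 35 × 76 = 2660
2660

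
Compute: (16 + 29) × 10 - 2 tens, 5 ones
Convert 2 tens, 5 ones (place-value notation) → 2×10 + 5 = 25 (decimal)
Expression in decimal: (16 + 29) × 10 - 25
Parentheses first: 16 + 29 = 45
Multiply: 45 × 10 = 450
Subtract: 450 - 25 = 425
425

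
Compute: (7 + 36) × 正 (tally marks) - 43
Convert 正 (tally marks) → 5 (decimal)
Expression in decimal: (7 + 36) × 5 - 43
Parentheses first: 7 + 36 = 43
Multiply: 43 × 5 = 215
Subtract: 215 - 43 = 172
172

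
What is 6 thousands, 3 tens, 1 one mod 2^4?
Convert 6 thousands, 3 tens, 1 one (place-value notation) → 6×1000 + 3×10 + 1 = 6031 (decimal)
Convert 2^4 (power) → 16 (decimal)
Compute 6031 mod 16 = 15
15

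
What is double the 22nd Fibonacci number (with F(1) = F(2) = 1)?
The 22nd Fibonacci number (with F(1) = F(2) = 1) = 17711
Compute 17711 × 2 = 35422
35422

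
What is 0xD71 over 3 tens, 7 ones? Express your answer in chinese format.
Convert 0xD71 (hexadecimal) → 13×256 + 7×16 + 1 = 3441 (decimal)
Convert 3 tens, 7 ones (place-value notation) → 3×10 + 7 = 37 (decimal)
Compute 3441 ÷ 37 = 93
Convert 93 (decimal) → 93 = 9×10 + 3 → 九十三 (Chinese numeral)
九十三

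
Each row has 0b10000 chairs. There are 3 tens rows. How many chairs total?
Convert 0b10000 (binary) → 16 (decimal)
Convert 3 tens (place-value notation) → 3×10 = 30 (decimal)
Compute 16 × 30 = 480
480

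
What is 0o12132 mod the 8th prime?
Convert 0o12132 (octal) → 1×4096 + 2×512 + 1×64 + 3×8 + 2 = 5210 (decimal)
Convert the 8th prime (prime index) → 19 (decimal)
Compute 5210 mod 19 = 4
4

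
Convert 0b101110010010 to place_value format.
Convert 0b101110010010 (binary) → 2048 + 512 + 256 + 128 + 16 + 2 = 2962 (decimal)
Convert 2962 (decimal) → 2962 = 2×1000 + 9×100 + 6×10 + 2 → 2 thousands, 9 hundreds, 6 tens, 2 ones (place-value notation)
2 thousands, 9 hundreds, 6 tens, 2 ones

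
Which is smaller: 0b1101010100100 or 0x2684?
Convert 0b1101010100100 (binary) → 4096 + 2048 + 512 + 128 + 32 + 4 = 6820 (decimal)
Convert 0x2684 (hexadecimal) → 2×4096 + 6×256 + 8×16 + 4 = 9860 (decimal)
Compare 6820 vs 9860: smaller = 6820
6820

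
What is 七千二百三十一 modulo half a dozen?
Convert 七千二百三十一 (Chinese numeral) → 7×1000 + 2×100 + 3×10 + 1 = 7231 (decimal)
Convert half a dozen (colloquial) → 6 (decimal)
Compute 7231 mod 6 = 1
1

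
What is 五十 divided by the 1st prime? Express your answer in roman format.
Convert 五十 (Chinese numeral) → 5×10 = 50 (decimal)
Convert the 1st prime (prime index) → 2 (decimal)
Compute 50 ÷ 2 = 25
Convert 25 (decimal) → 25 = 10 + 10 + 5 → XXV (Roman numeral)
XXV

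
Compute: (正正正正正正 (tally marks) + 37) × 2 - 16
Convert 正正正正正正 (tally marks) → 5 + 5 + 5 + 5 + 5 + 5 = 30 (decimal)
Expression in decimal: (30 + 37) × 2 - 16
Parentheses first: 30 + 37 = 67
Multiply: 67 × 2 = 134
Subtract: 134 - 16 = 118
118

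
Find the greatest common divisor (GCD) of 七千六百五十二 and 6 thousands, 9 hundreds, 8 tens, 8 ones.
Convert 七千六百五十二 (Chinese numeral) → 7×1000 + 6×100 + 5×10 + 2 = 7652 (decimal)
Convert 6 thousands, 9 hundreds, 8 tens, 8 ones (place-value notation) → 6×1000 + 9×100 + 8×10 + 8 = 6988 (decimal)
Compute gcd(7652, 6988) = 4
4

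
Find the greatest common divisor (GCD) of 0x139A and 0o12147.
Convert 0x139A (hexadecimal) → 1×4096 + 3×256 + 9×16 + 10 = 5018 (decimal)
Convert 0o12147 (octal) → 1×4096 + 2×512 + 1×64 + 4×8 + 7 = 5223 (decimal)
Compute gcd(5018, 5223) = 1
1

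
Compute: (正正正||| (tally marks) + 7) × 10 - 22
Convert 正正正||| (tally marks) → 5 + 5 + 5 + 3 = 18 (decimal)
Expression in decimal: (18 + 7) × 10 - 22
Parentheses first: 18 + 7 = 25
Multiply: 25 × 10 = 250
Subtract: 250 - 22 = 228
228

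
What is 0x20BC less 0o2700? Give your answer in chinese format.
Convert 0x20BC (hexadecimal) → 2×4096 + 11×16 + 12 = 8380 (decimal)
Convert 0o2700 (octal) → 2×512 + 7×64 = 1472 (decimal)
Compute 8380 - 1472 = 6908
Convert 6908 (decimal) → 6908 = 6×1000 + 9×100 + 8 → 六千九百零八 (Chinese numeral)
六千九百零八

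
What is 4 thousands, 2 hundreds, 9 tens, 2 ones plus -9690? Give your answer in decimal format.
Convert 4 thousands, 2 hundreds, 9 tens, 2 ones (place-value notation) → 4×1000 + 2×100 + 9×10 + 2 = 4292 (decimal)
Compute 4292 + -9690 = -5398
-5398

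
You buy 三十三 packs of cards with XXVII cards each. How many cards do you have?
Convert XXVII (Roman numeral) → 10 + 10 + 5 + 1 + 1 = 27 (decimal)
Convert 三十三 (Chinese numeral) → 3×10 + 3 = 33 (decimal)
Compute 27 × 33 = 891
891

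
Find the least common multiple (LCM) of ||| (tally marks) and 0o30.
Convert ||| (tally marks) → 3 (decimal)
Convert 0o30 (octal) → 3×8 = 24 (decimal)
Compute lcm(3, 24) = 24
24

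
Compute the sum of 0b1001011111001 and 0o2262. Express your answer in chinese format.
Convert 0b1001011111001 (binary) → 4096 + 512 + 128 + 64 + 32 + 16 + 8 + 1 = 4857 (decimal)
Convert 0o2262 (octal) → 2×512 + 2×64 + 6×8 + 2 = 1202 (decimal)
Compute 4857 + 1202 = 6059
Convert 6059 (decimal) → 6059 = 6×1000 + 5×10 + 9 → 六千零五十九 (Chinese numeral)
六千零五十九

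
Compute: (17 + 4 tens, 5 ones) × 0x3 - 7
Convert 4 tens, 5 ones (place-value notation) → 4×10 + 5 = 45 (decimal)
Convert 0x3 (hexadecimal) → 3 (decimal)
Expression in decimal: (17 + 45) × 3 - 7
Parentheses first: 17 + 45 = 62
Multiply: 62 × 3 = 186
Subtract: 186 - 7 = 179
179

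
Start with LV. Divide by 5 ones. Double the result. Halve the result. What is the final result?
Convert LV (Roman numeral) → 50 + 5 = 55 (decimal)
Start: 55
Convert 5 ones (place-value notation) → 5 (decimal)
55 ÷ 5 = 11
11 × 2 = 22
22 ÷ 2 = 11
11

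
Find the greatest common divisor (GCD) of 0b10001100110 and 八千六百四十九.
Convert 0b10001100110 (binary) → 1024 + 64 + 32 + 4 + 2 = 1126 (decimal)
Convert 八千六百四十九 (Chinese numeral) → 8×1000 + 6×100 + 4×10 + 9 = 8649 (decimal)
Compute gcd(1126, 8649) = 1
1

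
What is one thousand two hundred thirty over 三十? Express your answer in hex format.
Convert one thousand two hundred thirty (English words) → 1×1000 + 2×100 + 30 = 1230 (decimal)
Convert 三十 (Chinese numeral) → 3×10 = 30 (decimal)
Compute 1230 ÷ 30 = 41
Convert 41 (decimal) → 41 = 2×16 + 9 → 0x29 (hexadecimal)
0x29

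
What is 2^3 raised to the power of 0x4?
Convert 2^3 (power) → 8 (decimal)
Convert 0x4 (hexadecimal) → 4 (decimal)
Compute 8 ^ 4 = 4096
4096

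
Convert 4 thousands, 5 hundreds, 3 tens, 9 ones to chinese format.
Convert 4 thousands, 5 hundreds, 3 tens, 9 ones (place-value notation) → 4×1000 + 5×100 + 3×10 + 9 = 4539 (decimal)
Convert 4539 (decimal) → 4539 = 4×1000 + 5×100 + 3×10 + 9 → 四千五百三十九 (Chinese numeral)
四千五百三十九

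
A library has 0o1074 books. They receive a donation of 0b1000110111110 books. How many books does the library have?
Convert 0o1074 (octal) → 1×512 + 7×8 + 4 = 572 (decimal)
Convert 0b1000110111110 (binary) → 4096 + 256 + 128 + 32 + 16 + 8 + 4 + 2 = 4542 (decimal)
Compute 572 + 4542 = 5114
5114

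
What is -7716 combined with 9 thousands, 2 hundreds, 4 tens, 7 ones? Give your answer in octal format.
Convert 9 thousands, 2 hundreds, 4 tens, 7 ones (place-value notation) → 9×1000 + 2×100 + 4×10 + 7 = 9247 (decimal)
Compute -7716 + 9247 = 1531
Convert 1531 (decimal) → 1531 = 2×512 + 7×64 + 7×8 + 3 → 0o2773 (octal)
0o2773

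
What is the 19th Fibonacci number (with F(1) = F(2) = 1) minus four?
The 19th Fibonacci number (with F(1) = F(2) = 1) = 4181
Convert four (English words) → 4 (decimal)
Compute 4181 - 4 = 4177
4177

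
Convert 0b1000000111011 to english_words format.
Convert 0b1000000111011 (binary) → 4096 + 32 + 16 + 8 + 2 + 1 = 4155 (decimal)
Convert 4155 (decimal) → 4155 = 4×1000 + 1×100 + 55 → four thousand one hundred fifty-five (English words)
four thousand one hundred fifty-five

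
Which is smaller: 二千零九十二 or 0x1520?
Convert 二千零九十二 (Chinese numeral) → 2×1000 + 9×10 + 2 = 2092 (decimal)
Convert 0x1520 (hexadecimal) → 1×4096 + 5×256 + 2×16 = 5408 (decimal)
Compare 2092 vs 5408: smaller = 2092
2092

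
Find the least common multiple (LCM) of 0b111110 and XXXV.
Convert 0b111110 (binary) → 32 + 16 + 8 + 4 + 2 = 62 (decimal)
Convert XXXV (Roman numeral) → 10 + 10 + 10 + 5 = 35 (decimal)
Compute lcm(62, 35) = 2170
2170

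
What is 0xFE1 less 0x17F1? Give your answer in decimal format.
Convert 0xFE1 (hexadecimal) → 15×256 + 14×16 + 1 = 4065 (decimal)
Convert 0x17F1 (hexadecimal) → 1×4096 + 7×256 + 15×16 + 1 = 6129 (decimal)
Compute 4065 - 6129 = -2064
-2064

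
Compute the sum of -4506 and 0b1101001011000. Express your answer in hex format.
Convert 0b1101001011000 (binary) → 4096 + 2048 + 512 + 64 + 16 + 8 = 6744 (decimal)
Compute -4506 + 6744 = 2238
Convert 2238 (decimal) → 2238 = 8×256 + 11×16 + 14 → 0x8BE (hexadecimal)
0x8BE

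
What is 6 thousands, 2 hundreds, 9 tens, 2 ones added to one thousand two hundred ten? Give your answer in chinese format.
Convert 6 thousands, 2 hundreds, 9 tens, 2 ones (place-value notation) → 6×1000 + 2×100 + 9×10 + 2 = 6292 (decimal)
Convert one thousand two hundred ten (English words) → 1×1000 + 2×100 + 10 = 1210 (decimal)
Compute 6292 + 1210 = 7502
Convert 7502 (decimal) → 7502 = 7×1000 + 5×100 + 2 → 七千五百零二 (Chinese numeral)
七千五百零二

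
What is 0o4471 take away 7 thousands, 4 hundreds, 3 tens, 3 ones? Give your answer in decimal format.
Convert 0o4471 (octal) → 4×512 + 4×64 + 7×8 + 1 = 2361 (decimal)
Convert 7 thousands, 4 hundreds, 3 tens, 3 ones (place-value notation) → 7×1000 + 4×100 + 3×10 + 3 = 7433 (decimal)
Compute 2361 - 7433 = -5072
-5072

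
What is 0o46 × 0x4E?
Convert 0o46 (octal) → 4×8 + 6 = 38 (decimal)
Convert 0x4E (hexadecimal) → 4×16 + 14 = 78 (decimal)
Compute 38 × 78 = 2964
2964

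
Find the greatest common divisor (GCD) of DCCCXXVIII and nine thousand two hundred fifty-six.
Convert DCCCXXVIII (Roman numeral) → 500 + 100 + 100 + 100 + 10 + 10 + 5 + 1 + 1 + 1 = 828 (decimal)
Convert nine thousand two hundred fifty-six (English words) → 9×1000 + 2×100 + 56 = 9256 (decimal)
Compute gcd(828, 9256) = 4
4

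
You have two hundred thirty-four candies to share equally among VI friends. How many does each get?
Convert two hundred thirty-four (English words) → 2×100 + 34 = 234 (decimal)
Convert VI (Roman numeral) → 5 + 1 = 6 (decimal)
Compute 234 ÷ 6 = 39
39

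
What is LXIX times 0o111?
Convert LXIX (Roman numeral) → 50 + 10 + 9 = 69 (decimal)
Convert 0o111 (octal) → 1×64 + 1×8 + 1 = 73 (decimal)
Compute 69 × 73 = 5037
5037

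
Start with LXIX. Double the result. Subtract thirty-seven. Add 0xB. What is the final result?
Convert LXIX (Roman numeral) → 50 + 10 + 9 = 69 (decimal)
Start: 69
69 × 2 = 138
Convert thirty-seven (English words) → 37 (decimal)
138 - 37 = 101
Convert 0xB (hexadecimal) → 11 (decimal)
101 + 11 = 112
112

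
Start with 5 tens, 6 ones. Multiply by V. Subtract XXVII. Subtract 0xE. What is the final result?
Convert 5 tens, 6 ones (place-value notation) → 5×10 + 6 = 56 (decimal)
Start: 56
Convert V (Roman numeral) → 5 (decimal)
56 × 5 = 280
Convert XXVII (Roman numeral) → 10 + 10 + 5 + 1 + 1 = 27 (decimal)
280 - 27 = 253
Convert 0xE (hexadecimal) → 14 (decimal)
253 - 14 = 239
239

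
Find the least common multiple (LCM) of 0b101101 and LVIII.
Convert 0b101101 (binary) → 32 + 8 + 4 + 1 = 45 (decimal)
Convert LVIII (Roman numeral) → 50 + 5 + 1 + 1 + 1 = 58 (decimal)
Compute lcm(45, 58) = 2610
2610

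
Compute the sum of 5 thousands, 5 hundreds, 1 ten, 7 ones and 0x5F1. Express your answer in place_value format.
Convert 5 thousands, 5 hundreds, 1 ten, 7 ones (place-value notation) → 5×1000 + 5×100 + 1×10 + 7 = 5517 (decimal)
Convert 0x5F1 (hexadecimal) → 5×256 + 15×16 + 1 = 1521 (decimal)
Compute 5517 + 1521 = 7038
Convert 7038 (decimal) → 7038 = 7×1000 + 3×10 + 8 → 7 thousands, 3 tens, 8 ones (place-value notation)
7 thousands, 3 tens, 8 ones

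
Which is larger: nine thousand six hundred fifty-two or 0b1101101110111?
Convert nine thousand six hundred fifty-two (English words) → 9×1000 + 6×100 + 52 = 9652 (decimal)
Convert 0b1101101110111 (binary) → 4096 + 2048 + 512 + 256 + 64 + 32 + 16 + 4 + 2 + 1 = 7031 (decimal)
Compare 9652 vs 7031: larger = 9652
9652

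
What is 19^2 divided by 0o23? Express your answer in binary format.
Convert 19^2 (power) → 361 (decimal)
Convert 0o23 (octal) → 2×8 + 3 = 19 (decimal)
Compute 361 ÷ 19 = 19
Convert 19 (decimal) → 19 = 16 + 2 + 1 → 0b10011 (binary)
0b10011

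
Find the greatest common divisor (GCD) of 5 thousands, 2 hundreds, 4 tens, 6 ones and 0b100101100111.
Convert 5 thousands, 2 hundreds, 4 tens, 6 ones (place-value notation) → 5×1000 + 2×100 + 4×10 + 6 = 5246 (decimal)
Convert 0b100101100111 (binary) → 2048 + 256 + 64 + 32 + 4 + 2 + 1 = 2407 (decimal)
Compute gcd(5246, 2407) = 1
1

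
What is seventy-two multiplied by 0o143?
Convert seventy-two (English words) → 72 (decimal)
Convert 0o143 (octal) → 1×64 + 4×8 + 3 = 99 (decimal)
Compute 72 × 99 = 7128
7128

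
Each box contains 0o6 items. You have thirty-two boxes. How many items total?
Convert 0o6 (octal) → 6 (decimal)
Convert thirty-two (English words) → 32 (decimal)
Compute 6 × 32 = 192
192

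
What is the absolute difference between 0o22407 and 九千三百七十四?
Convert 0o22407 (octal) → 2×4096 + 2×512 + 4×64 + 7 = 9479 (decimal)
Convert 九千三百七十四 (Chinese numeral) → 9×1000 + 3×100 + 7×10 + 4 = 9374 (decimal)
Compute |9479 - 9374| = 105
105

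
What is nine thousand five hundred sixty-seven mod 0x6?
Convert nine thousand five hundred sixty-seven (English words) → 9×1000 + 5×100 + 67 = 9567 (decimal)
Convert 0x6 (hexadecimal) → 6 (decimal)
Compute 9567 mod 6 = 3
3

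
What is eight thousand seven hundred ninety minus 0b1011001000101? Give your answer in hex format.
Convert eight thousand seven hundred ninety (English words) → 8×1000 + 7×100 + 90 = 8790 (decimal)
Convert 0b1011001000101 (binary) → 4096 + 1024 + 512 + 64 + 4 + 1 = 5701 (decimal)
Compute 8790 - 5701 = 3089
Convert 3089 (decimal) → 3089 = 12×256 + 1×16 + 1 → 0xC11 (hexadecimal)
0xC11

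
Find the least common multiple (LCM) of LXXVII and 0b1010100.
Convert LXXVII (Roman numeral) → 50 + 10 + 10 + 5 + 1 + 1 = 77 (decimal)
Convert 0b1010100 (binary) → 64 + 16 + 4 = 84 (decimal)
Compute lcm(77, 84) = 924
924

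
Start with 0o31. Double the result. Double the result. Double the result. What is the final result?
Convert 0o31 (octal) → 3×8 + 1 = 25 (decimal)
Start: 25
25 × 2 = 50
50 × 2 = 100
100 × 2 = 200
200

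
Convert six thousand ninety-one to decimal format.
Convert six thousand ninety-one (English words) → 6×1000 + 91 = 6091 (decimal)
6091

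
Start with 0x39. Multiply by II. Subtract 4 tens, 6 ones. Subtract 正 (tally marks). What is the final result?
Convert 0x39 (hexadecimal) → 3×16 + 9 = 57 (decimal)
Start: 57
Convert II (Roman numeral) → 1 + 1 = 2 (decimal)
57 × 2 = 114
Convert 4 tens, 6 ones (place-value notation) → 4×10 + 6 = 46 (decimal)
114 - 46 = 68
Convert 正 (tally marks) → 5 (decimal)
68 - 5 = 63
63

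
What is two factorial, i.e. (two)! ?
Convert two (English words) → 2 (decimal)
Compute 2! = 2
2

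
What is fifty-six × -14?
Convert fifty-six (English words) → 56 (decimal)
Compute 56 × -14 = -784
-784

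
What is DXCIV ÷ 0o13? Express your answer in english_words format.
Convert DXCIV (Roman numeral) → 500 + 90 + 4 = 594 (decimal)
Convert 0o13 (octal) → 1×8 + 3 = 11 (decimal)
Compute 594 ÷ 11 = 54
Convert 54 (decimal) → fifty-four (English words)
fifty-four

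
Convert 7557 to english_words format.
Convert 7557 (decimal) → 7557 = 7×1000 + 5×100 + 57 → seven thousand five hundred fifty-seven (English words)
seven thousand five hundred fifty-seven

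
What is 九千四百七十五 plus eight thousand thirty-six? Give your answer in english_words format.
Convert 九千四百七十五 (Chinese numeral) → 9×1000 + 4×100 + 7×10 + 5 = 9475 (decimal)
Convert eight thousand thirty-six (English words) → 8×1000 + 36 = 8036 (decimal)
Compute 9475 + 8036 = 17511
Convert 17511 (decimal) → 17511 = 17×1000 + 5×100 + 11 → seventeen thousand five hundred eleven (English words)
seventeen thousand five hundred eleven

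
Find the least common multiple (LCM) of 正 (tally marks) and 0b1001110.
Convert 正 (tally marks) → 5 (decimal)
Convert 0b1001110 (binary) → 64 + 8 + 4 + 2 = 78 (decimal)
Compute lcm(5, 78) = 390
390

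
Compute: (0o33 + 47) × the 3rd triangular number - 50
Convert 0o33 (octal) → 3×8 + 3 = 27 (decimal)
Convert the 3rd triangular number (triangular index) → 3×4/2 = 6 (decimal)
Expression in decimal: (27 + 47) × 6 - 50
Parentheses first: 27 + 47 = 74
Multiply: 74 × 6 = 444
Subtract: 444 - 50 = 394
394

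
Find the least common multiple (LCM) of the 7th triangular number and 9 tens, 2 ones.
Convert the 7th triangular number (triangular index) → 7×8/2 = 28 (decimal)
Convert 9 tens, 2 ones (place-value notation) → 9×10 + 2 = 92 (decimal)
Compute lcm(28, 92) = 644
644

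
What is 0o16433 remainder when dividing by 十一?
Convert 0o16433 (octal) → 1×4096 + 6×512 + 4×64 + 3×8 + 3 = 7451 (decimal)
Convert 十一 (Chinese numeral) → 1×10 + 1 = 11 (decimal)
Compute 7451 mod 11 = 4
4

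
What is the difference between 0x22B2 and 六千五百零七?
Convert 0x22B2 (hexadecimal) → 2×4096 + 2×256 + 11×16 + 2 = 8882 (decimal)
Convert 六千五百零七 (Chinese numeral) → 6×1000 + 5×100 + 7 = 6507 (decimal)
Difference: |8882 - 6507| = 2375
2375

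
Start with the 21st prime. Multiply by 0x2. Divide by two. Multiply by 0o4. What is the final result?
Convert the 21st prime (prime index) → 73 (decimal)
Start: 73
Convert 0x2 (hexadecimal) → 2 (decimal)
73 × 2 = 146
Convert two (English words) → 2 (decimal)
146 ÷ 2 = 73
Convert 0o4 (octal) → 4 (decimal)
73 × 4 = 292
292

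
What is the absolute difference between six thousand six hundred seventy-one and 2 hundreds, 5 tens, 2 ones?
Convert six thousand six hundred seventy-one (English words) → 6×1000 + 6×100 + 71 = 6671 (decimal)
Convert 2 hundreds, 5 tens, 2 ones (place-value notation) → 2×100 + 5×10 + 2 = 252 (decimal)
Compute |6671 - 252| = 6419
6419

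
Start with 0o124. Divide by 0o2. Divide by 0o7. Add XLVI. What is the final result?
Convert 0o124 (octal) → 1×64 + 2×8 + 4 = 84 (decimal)
Start: 84
Convert 0o2 (octal) → 2 (decimal)
84 ÷ 2 = 42
Convert 0o7 (octal) → 7 (decimal)
42 ÷ 7 = 6
Convert XLVI (Roman numeral) → 40 + 5 + 1 = 46 (decimal)
6 + 46 = 52
52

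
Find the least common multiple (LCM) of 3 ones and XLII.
Convert 3 ones (place-value notation) → 3 (decimal)
Convert XLII (Roman numeral) → 40 + 1 + 1 = 42 (decimal)
Compute lcm(3, 42) = 42
42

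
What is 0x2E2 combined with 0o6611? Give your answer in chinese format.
Convert 0x2E2 (hexadecimal) → 2×256 + 14×16 + 2 = 738 (decimal)
Convert 0o6611 (octal) → 6×512 + 6×64 + 1×8 + 1 = 3465 (decimal)
Compute 738 + 3465 = 4203
Convert 4203 (decimal) → 4203 = 4×1000 + 2×100 + 3 → 四千二百零三 (Chinese numeral)
四千二百零三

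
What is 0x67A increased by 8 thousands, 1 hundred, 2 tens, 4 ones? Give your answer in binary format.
Convert 0x67A (hexadecimal) → 6×256 + 7×16 + 10 = 1658 (decimal)
Convert 8 thousands, 1 hundred, 2 tens, 4 ones (place-value notation) → 8×1000 + 1×100 + 2×10 + 4 = 8124 (decimal)
Compute 1658 + 8124 = 9782
Convert 9782 (decimal) → 9782 = 8192 + 1024 + 512 + 32 + 16 + 4 + 2 → 0b10011000110110 (binary)
0b10011000110110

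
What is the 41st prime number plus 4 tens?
The 41st prime number = 179
Convert 4 tens (place-value notation) → 4×10 = 40 (decimal)
Compute 179 + 40 = 219
219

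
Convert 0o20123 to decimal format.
Convert 0o20123 (octal) → 2×4096 + 1×64 + 2×8 + 3 = 8275 (decimal)
8275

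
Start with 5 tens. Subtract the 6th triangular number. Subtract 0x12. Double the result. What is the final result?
Convert 5 tens (place-value notation) → 5×10 = 50 (decimal)
Start: 50
Convert the 6th triangular number (triangular index) → 6×7/2 = 21 (decimal)
50 - 21 = 29
Convert 0x12 (hexadecimal) → 1×16 + 2 = 18 (decimal)
29 - 18 = 11
11 × 2 = 22
22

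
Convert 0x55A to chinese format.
Convert 0x55A (hexadecimal) → 5×256 + 5×16 + 10 = 1370 (decimal)
Convert 1370 (decimal) → 1370 = 1×1000 + 3×100 + 7×10 → 一千三百七十 (Chinese numeral)
一千三百七十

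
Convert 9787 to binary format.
Convert 9787 (decimal) → 9787 = 8192 + 1024 + 512 + 32 + 16 + 8 + 2 + 1 → 0b10011000111011 (binary)
0b10011000111011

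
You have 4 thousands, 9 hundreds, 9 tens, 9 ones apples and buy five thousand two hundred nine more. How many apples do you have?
Convert 4 thousands, 9 hundreds, 9 tens, 9 ones (place-value notation) → 4×1000 + 9×100 + 9×10 + 9 = 4999 (decimal)
Convert five thousand two hundred nine (English words) → 5×1000 + 2×100 + 9 = 5209 (decimal)
Compute 4999 + 5209 = 10208
10208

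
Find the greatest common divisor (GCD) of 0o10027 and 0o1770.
Convert 0o10027 (octal) → 1×4096 + 2×8 + 7 = 4119 (decimal)
Convert 0o1770 (octal) → 1×512 + 7×64 + 7×8 = 1016 (decimal)
Compute gcd(4119, 1016) = 1
1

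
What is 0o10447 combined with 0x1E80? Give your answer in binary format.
Convert 0o10447 (octal) → 1×4096 + 4×64 + 4×8 + 7 = 4391 (decimal)
Convert 0x1E80 (hexadecimal) → 1×4096 + 14×256 + 8×16 = 7808 (decimal)
Compute 4391 + 7808 = 12199
Convert 12199 (decimal) → 12199 = 8192 + 2048 + 1024 + 512 + 256 + 128 + 32 + 4 + 2 + 1 → 0b10111110100111 (binary)
0b10111110100111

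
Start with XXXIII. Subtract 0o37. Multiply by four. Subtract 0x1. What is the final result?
Convert XXXIII (Roman numeral) → 10 + 10 + 10 + 1 + 1 + 1 = 33 (decimal)
Start: 33
Convert 0o37 (octal) → 3×8 + 7 = 31 (decimal)
33 - 31 = 2
Convert four (English words) → 4 (decimal)
2 × 4 = 8
Convert 0x1 (hexadecimal) → 1 (decimal)
8 - 1 = 7
7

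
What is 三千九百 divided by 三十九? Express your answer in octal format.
Convert 三千九百 (Chinese numeral) → 3×1000 + 9×100 = 3900 (decimal)
Convert 三十九 (Chinese numeral) → 3×10 + 9 = 39 (decimal)
Compute 3900 ÷ 39 = 100
Convert 100 (decimal) → 100 = 1×64 + 4×8 + 4 → 0o144 (octal)
0o144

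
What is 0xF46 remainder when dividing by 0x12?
Convert 0xF46 (hexadecimal) → 15×256 + 4×16 + 6 = 3910 (decimal)
Convert 0x12 (hexadecimal) → 1×16 + 2 = 18 (decimal)
Compute 3910 mod 18 = 4
4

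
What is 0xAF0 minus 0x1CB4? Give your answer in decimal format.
Convert 0xAF0 (hexadecimal) → 10×256 + 15×16 = 2800 (decimal)
Convert 0x1CB4 (hexadecimal) → 1×4096 + 12×256 + 11×16 + 4 = 7348 (decimal)
Compute 2800 - 7348 = -4548
-4548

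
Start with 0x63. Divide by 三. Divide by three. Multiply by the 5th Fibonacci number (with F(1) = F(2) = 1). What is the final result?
Convert 0x63 (hexadecimal) → 6×16 + 3 = 99 (decimal)
Start: 99
Convert 三 (Chinese numeral) → 3 (decimal)
99 ÷ 3 = 33
Convert three (English words) → 3 (decimal)
33 ÷ 3 = 11
Convert the 5th Fibonacci number (with F(1) = F(2) = 1) (Fibonacci index) → 1, 1, 2, 3, 5 → 5 (decimal)
11 × 5 = 55
55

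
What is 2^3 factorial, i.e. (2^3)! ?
Convert 2^3 (power) → 8 (decimal)
Compute 8! = 40320
40320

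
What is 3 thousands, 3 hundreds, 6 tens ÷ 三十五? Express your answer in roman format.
Convert 3 thousands, 3 hundreds, 6 tens (place-value notation) → 3×1000 + 3×100 + 6×10 = 3360 (decimal)
Convert 三十五 (Chinese numeral) → 3×10 + 5 = 35 (decimal)
Compute 3360 ÷ 35 = 96
Convert 96 (decimal) → 96 = 90 + 5 + 1 → XCVI (Roman numeral)
XCVI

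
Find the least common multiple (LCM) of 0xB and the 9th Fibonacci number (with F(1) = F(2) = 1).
Convert 0xB (hexadecimal) → 11 (decimal)
Convert the 9th Fibonacci number (with F(1) = F(2) = 1) (Fibonacci index) → 1, 1, 2, 3, 5, 8, 13, 21, 34 → 34 (decimal)
Compute lcm(11, 34) = 374
374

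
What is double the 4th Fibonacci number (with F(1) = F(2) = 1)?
The 4th Fibonacci number (with F(1) = F(2) = 1): 1, 1, 2, 3 → 3
Compute 3 × 2 = 6
6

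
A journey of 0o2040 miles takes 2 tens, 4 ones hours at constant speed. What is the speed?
Convert 0o2040 (octal) → 2×512 + 4×8 = 1056 (decimal)
Convert 2 tens, 4 ones (place-value notation) → 2×10 + 4 = 24 (decimal)
Compute 1056 ÷ 24 = 44
44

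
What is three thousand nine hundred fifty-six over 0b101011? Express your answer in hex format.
Convert three thousand nine hundred fifty-six (English words) → 3×1000 + 9×100 + 56 = 3956 (decimal)
Convert 0b101011 (binary) → 32 + 8 + 2 + 1 = 43 (decimal)
Compute 3956 ÷ 43 = 92
Convert 92 (decimal) → 92 = 5×16 + 12 → 0x5C (hexadecimal)
0x5C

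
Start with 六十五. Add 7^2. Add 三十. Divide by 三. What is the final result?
Convert 六十五 (Chinese numeral) → 6×10 + 5 = 65 (decimal)
Start: 65
Convert 7^2 (power) → 49 (decimal)
65 + 49 = 114
Convert 三十 (Chinese numeral) → 3×10 = 30 (decimal)
114 + 30 = 144
Convert 三 (Chinese numeral) → 3 (decimal)
144 ÷ 3 = 48
48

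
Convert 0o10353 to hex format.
Convert 0o10353 (octal) → 1×4096 + 3×64 + 5×8 + 3 = 4331 (decimal)
Convert 4331 (decimal) → 4331 = 1×4096 + 14×16 + 11 → 0x10EB (hexadecimal)
0x10EB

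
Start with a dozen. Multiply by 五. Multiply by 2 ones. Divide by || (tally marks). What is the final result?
Convert a dozen (colloquial) → 12 (decimal)
Start: 12
Convert 五 (Chinese numeral) → 5 (decimal)
12 × 5 = 60
Convert 2 ones (place-value notation) → 2 (decimal)
60 × 2 = 120
Convert || (tally marks) → 2 (decimal)
120 ÷ 2 = 60
60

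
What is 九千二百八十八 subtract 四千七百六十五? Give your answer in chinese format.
Convert 九千二百八十八 (Chinese numeral) → 9×1000 + 2×100 + 8×10 + 8 = 9288 (decimal)
Convert 四千七百六十五 (Chinese numeral) → 4×1000 + 7×100 + 6×10 + 5 = 4765 (decimal)
Compute 9288 - 4765 = 4523
Convert 4523 (decimal) → 4523 = 4×1000 + 5×100 + 2×10 + 3 → 四千五百二十三 (Chinese numeral)
四千五百二十三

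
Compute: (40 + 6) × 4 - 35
Parentheses first: 40 + 6 = 46
Multiply: 46 × 4 = 184
Subtract: 184 - 35 = 149
149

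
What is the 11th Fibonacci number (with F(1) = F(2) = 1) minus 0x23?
The 11th Fibonacci number (with F(1) = F(2) = 1): 1, 1, 2, 3, 5, 8, 13, 21, 34, 55, 89 → 89
Convert 0x23 (hexadecimal) → 2×16 + 3 = 35 (decimal)
Compute 89 - 35 = 54
54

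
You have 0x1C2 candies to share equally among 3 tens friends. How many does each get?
Convert 0x1C2 (hexadecimal) → 1×256 + 12×16 + 2 = 450 (decimal)
Convert 3 tens (place-value notation) → 3×10 = 30 (decimal)
Compute 450 ÷ 30 = 15
15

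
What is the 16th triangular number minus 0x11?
The 16th triangular number = 16×17/2 = 136
Convert 0x11 (hexadecimal) → 1×16 + 1 = 17 (decimal)
Compute 136 - 17 = 119
119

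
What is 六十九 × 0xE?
Convert 六十九 (Chinese numeral) → 6×10 + 9 = 69 (decimal)
Convert 0xE (hexadecimal) → 14 (decimal)
Compute 69 × 14 = 966
966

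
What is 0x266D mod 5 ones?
Convert 0x266D (hexadecimal) → 2×4096 + 6×256 + 6×16 + 13 = 9837 (decimal)
Convert 5 ones (place-value notation) → 5 (decimal)
Compute 9837 mod 5 = 2
2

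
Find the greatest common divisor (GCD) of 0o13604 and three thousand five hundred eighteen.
Convert 0o13604 (octal) → 1×4096 + 3×512 + 6×64 + 4 = 6020 (decimal)
Convert three thousand five hundred eighteen (English words) → 3×1000 + 5×100 + 18 = 3518 (decimal)
Compute gcd(6020, 3518) = 2
2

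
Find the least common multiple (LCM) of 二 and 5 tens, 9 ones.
Convert 二 (Chinese numeral) → 2 (decimal)
Convert 5 tens, 9 ones (place-value notation) → 5×10 + 9 = 59 (decimal)
Compute lcm(2, 59) = 118
118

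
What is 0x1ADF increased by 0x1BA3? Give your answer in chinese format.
Convert 0x1ADF (hexadecimal) → 1×4096 + 10×256 + 13×16 + 15 = 6879 (decimal)
Convert 0x1BA3 (hexadecimal) → 1×4096 + 11×256 + 10×16 + 3 = 7075 (decimal)
Compute 6879 + 7075 = 13954
Convert 13954 (decimal) → 13954 = 1×10000 + 3×1000 + 9×100 + 5×10 + 4 → 一万三千九百五十四 (Chinese numeral)
一万三千九百五十四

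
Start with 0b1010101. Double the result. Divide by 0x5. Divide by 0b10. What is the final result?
Convert 0b1010101 (binary) → 64 + 16 + 4 + 1 = 85 (decimal)
Start: 85
85 × 2 = 170
Convert 0x5 (hexadecimal) → 5 (decimal)
170 ÷ 5 = 34
Convert 0b10 (binary) → 2 (decimal)
34 ÷ 2 = 17
17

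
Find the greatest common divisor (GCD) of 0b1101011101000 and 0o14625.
Convert 0b1101011101000 (binary) → 4096 + 2048 + 512 + 128 + 64 + 32 + 8 = 6888 (decimal)
Convert 0o14625 (octal) → 1×4096 + 4×512 + 6×64 + 2×8 + 5 = 6549 (decimal)
Compute gcd(6888, 6549) = 3
3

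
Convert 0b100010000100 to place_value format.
Convert 0b100010000100 (binary) → 2048 + 128 + 4 = 2180 (decimal)
Convert 2180 (decimal) → 2180 = 2×1000 + 1×100 + 8×10 → 2 thousands, 1 hundred, 8 tens (place-value notation)
2 thousands, 1 hundred, 8 tens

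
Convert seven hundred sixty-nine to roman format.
Convert seven hundred sixty-nine (English words) → 7×100 + 69 = 769 (decimal)
Convert 769 (decimal) → 769 = 500 + 100 + 100 + 50 + 10 + 9 → DCCLXIX (Roman numeral)
DCCLXIX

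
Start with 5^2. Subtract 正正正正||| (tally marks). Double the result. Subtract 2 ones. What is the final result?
Convert 5^2 (power) → 25 (decimal)
Start: 25
Convert 正正正正||| (tally marks) → 5 + 5 + 5 + 5 + 3 = 23 (decimal)
25 - 23 = 2
2 × 2 = 4
Convert 2 ones (place-value notation) → 2 (decimal)
4 - 2 = 2
2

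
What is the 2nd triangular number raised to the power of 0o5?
Convert the 2nd triangular number (triangular index) → 2×3/2 = 3 (decimal)
Convert 0o5 (octal) → 5 (decimal)
Compute 3 ^ 5 = 243
243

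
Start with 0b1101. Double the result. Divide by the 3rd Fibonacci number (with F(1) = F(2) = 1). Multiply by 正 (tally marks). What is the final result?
Convert 0b1101 (binary) → 8 + 4 + 1 = 13 (decimal)
Start: 13
13 × 2 = 26
Convert the 3rd Fibonacci number (with F(1) = F(2) = 1) (Fibonacci index) → 1, 1, 2 → 2 (decimal)
26 ÷ 2 = 13
Convert 正 (tally marks) → 5 (decimal)
13 × 5 = 65
65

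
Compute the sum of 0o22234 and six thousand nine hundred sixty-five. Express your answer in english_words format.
Convert 0o22234 (octal) → 2×4096 + 2×512 + 2×64 + 3×8 + 4 = 9372 (decimal)
Convert six thousand nine hundred sixty-five (English words) → 6×1000 + 9×100 + 65 = 6965 (decimal)
Compute 9372 + 6965 = 16337
Convert 16337 (decimal) → 16337 = 16×1000 + 3×100 + 37 → sixteen thousand three hundred thirty-seven (English words)
sixteen thousand three hundred thirty-seven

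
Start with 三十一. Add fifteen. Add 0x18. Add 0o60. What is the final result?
Convert 三十一 (Chinese numeral) → 3×10 + 1 = 31 (decimal)
Start: 31
Convert fifteen (English words) → 15 (decimal)
31 + 15 = 46
Convert 0x18 (hexadecimal) → 1×16 + 8 = 24 (decimal)
46 + 24 = 70
Convert 0o60 (octal) → 6×8 = 48 (decimal)
70 + 48 = 118
118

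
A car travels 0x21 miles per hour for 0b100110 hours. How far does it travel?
Convert 0x21 (hexadecimal) → 2×16 + 1 = 33 (decimal)
Convert 0b100110 (binary) → 32 + 4 + 2 = 38 (decimal)
Compute 33 × 38 = 1254
1254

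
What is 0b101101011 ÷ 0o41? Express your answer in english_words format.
Convert 0b101101011 (binary) → 256 + 64 + 32 + 8 + 2 + 1 = 363 (decimal)
Convert 0o41 (octal) → 4×8 + 1 = 33 (decimal)
Compute 363 ÷ 33 = 11
Convert 11 (decimal) → eleven (English words)
eleven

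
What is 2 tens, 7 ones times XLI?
Convert 2 tens, 7 ones (place-value notation) → 2×10 + 7 = 27 (decimal)
Convert XLI (Roman numeral) → 40 + 1 = 41 (decimal)
Compute 27 × 41 = 1107
1107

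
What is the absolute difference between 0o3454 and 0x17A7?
Convert 0o3454 (octal) → 3×512 + 4×64 + 5×8 + 4 = 1836 (decimal)
Convert 0x17A7 (hexadecimal) → 1×4096 + 7×256 + 10×16 + 7 = 6055 (decimal)
Compute |1836 - 6055| = 4219
4219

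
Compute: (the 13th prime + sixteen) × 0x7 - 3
Convert the 13th prime (prime index) → 41 (decimal)
Convert sixteen (English words) → 16 (decimal)
Convert 0x7 (hexadecimal) → 7 (decimal)
Expression in decimal: (41 + 16) × 7 - 3
Parentheses first: 41 + 16 = 57
Multiply: 57 × 7 = 399
Subtract: 399 - 3 = 396
396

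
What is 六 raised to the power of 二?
Convert 六 (Chinese numeral) → 6 (decimal)
Convert 二 (Chinese numeral) → 2 (decimal)
Compute 6 ^ 2 = 36
36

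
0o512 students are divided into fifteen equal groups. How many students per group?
Convert 0o512 (octal) → 5×64 + 1×8 + 2 = 330 (decimal)
Convert fifteen (English words) → 15 (decimal)
Compute 330 ÷ 15 = 22
22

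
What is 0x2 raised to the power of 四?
Convert 0x2 (hexadecimal) → 2 (decimal)
Convert 四 (Chinese numeral) → 4 (decimal)
Compute 2 ^ 4 = 16
16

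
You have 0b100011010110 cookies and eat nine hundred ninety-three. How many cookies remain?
Convert 0b100011010110 (binary) → 2048 + 128 + 64 + 16 + 4 + 2 = 2262 (decimal)
Convert nine hundred ninety-three (English words) → 9×100 + 93 = 993 (decimal)
Compute 2262 - 993 = 1269
1269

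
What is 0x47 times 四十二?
Convert 0x47 (hexadecimal) → 4×16 + 7 = 71 (decimal)
Convert 四十二 (Chinese numeral) → 4×10 + 2 = 42 (decimal)
Compute 71 × 42 = 2982
2982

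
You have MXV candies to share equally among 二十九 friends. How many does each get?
Convert MXV (Roman numeral) → 1000 + 10 + 5 = 1015 (decimal)
Convert 二十九 (Chinese numeral) → 2×10 + 9 = 29 (decimal)
Compute 1015 ÷ 29 = 35
35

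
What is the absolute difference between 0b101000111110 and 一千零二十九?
Convert 0b101000111110 (binary) → 2048 + 512 + 32 + 16 + 8 + 4 + 2 = 2622 (decimal)
Convert 一千零二十九 (Chinese numeral) → 1×1000 + 2×10 + 9 = 1029 (decimal)
Compute |2622 - 1029| = 1593
1593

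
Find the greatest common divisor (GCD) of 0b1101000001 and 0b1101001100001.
Convert 0b1101000001 (binary) → 512 + 256 + 64 + 1 = 833 (decimal)
Convert 0b1101001100001 (binary) → 4096 + 2048 + 512 + 64 + 32 + 1 = 6753 (decimal)
Compute gcd(833, 6753) = 1
1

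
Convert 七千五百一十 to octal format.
Convert 七千五百一十 (Chinese numeral) → 7×1000 + 5×100 + 1×10 = 7510 (decimal)
Convert 7510 (decimal) → 7510 = 1×4096 + 6×512 + 5×64 + 2×8 + 6 → 0o16526 (octal)
0o16526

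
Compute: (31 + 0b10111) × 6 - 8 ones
Convert 0b10111 (binary) → 16 + 4 + 2 + 1 = 23 (decimal)
Convert 8 ones (place-value notation) → 8 (decimal)
Expression in decimal: (31 + 23) × 6 - 8
Parentheses first: 31 + 23 = 54
Multiply: 54 × 6 = 324
Subtract: 324 - 8 = 316
316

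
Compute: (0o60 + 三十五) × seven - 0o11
Convert 0o60 (octal) → 6×8 = 48 (decimal)
Convert 三十五 (Chinese numeral) → 3×10 + 5 = 35 (decimal)
Convert seven (English words) → 7 (decimal)
Convert 0o11 (octal) → 1×8 + 1 = 9 (decimal)
Expression in decimal: (48 + 35) × 7 - 9
Parentheses first: 48 + 35 = 83
Multiply: 83 × 7 = 581
Subtract: 581 - 9 = 572
572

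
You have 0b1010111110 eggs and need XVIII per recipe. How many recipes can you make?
Convert 0b1010111110 (binary) → 512 + 128 + 32 + 16 + 8 + 4 + 2 = 702 (decimal)
Convert XVIII (Roman numeral) → 10 + 5 + 1 + 1 + 1 = 18 (decimal)
Compute 702 ÷ 18 = 39
39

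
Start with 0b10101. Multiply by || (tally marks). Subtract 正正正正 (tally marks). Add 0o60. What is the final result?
Convert 0b10101 (binary) → 16 + 4 + 1 = 21 (decimal)
Start: 21
Convert || (tally marks) → 2 (decimal)
21 × 2 = 42
Convert 正正正正 (tally marks) → 5 + 5 + 5 + 5 = 20 (decimal)
42 - 20 = 22
Convert 0o60 (octal) → 6×8 = 48 (decimal)
22 + 48 = 70
70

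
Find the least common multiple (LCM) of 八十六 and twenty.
Convert 八十六 (Chinese numeral) → 8×10 + 6 = 86 (decimal)
Convert twenty (English words) → 20 (decimal)
Compute lcm(86, 20) = 860
860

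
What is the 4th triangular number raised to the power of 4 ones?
Convert the 4th triangular number (triangular index) → 4×5/2 = 10 (decimal)
Convert 4 ones (place-value notation) → 4 (decimal)
Compute 10 ^ 4 = 10000
10000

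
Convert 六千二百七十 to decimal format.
Convert 六千二百七十 (Chinese numeral) → 6×1000 + 2×100 + 7×10 = 6270 (decimal)
6270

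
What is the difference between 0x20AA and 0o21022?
Convert 0x20AA (hexadecimal) → 2×4096 + 10×16 + 10 = 8362 (decimal)
Convert 0o21022 (octal) → 2×4096 + 1×512 + 2×8 + 2 = 8722 (decimal)
Difference: |8362 - 8722| = 360
360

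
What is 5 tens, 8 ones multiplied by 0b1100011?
Convert 5 tens, 8 ones (place-value notation) → 5×10 + 8 = 58 (decimal)
Convert 0b1100011 (binary) → 64 + 32 + 2 + 1 = 99 (decimal)
Compute 58 × 99 = 5742
5742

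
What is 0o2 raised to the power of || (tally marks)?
Convert 0o2 (octal) → 2 (decimal)
Convert || (tally marks) → 2 (decimal)
Compute 2 ^ 2 = 4
4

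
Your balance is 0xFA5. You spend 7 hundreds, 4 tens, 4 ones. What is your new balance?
Convert 0xFA5 (hexadecimal) → 15×256 + 10×16 + 5 = 4005 (decimal)
Convert 7 hundreds, 4 tens, 4 ones (place-value notation) → 7×100 + 4×10 + 4 = 744 (decimal)
Compute 4005 - 744 = 3261
3261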